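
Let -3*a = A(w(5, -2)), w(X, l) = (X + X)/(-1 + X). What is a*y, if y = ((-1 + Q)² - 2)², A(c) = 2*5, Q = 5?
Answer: -1960/3 ≈ -653.33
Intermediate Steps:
w(X, l) = 2*X/(-1 + X) (w(X, l) = (2*X)/(-1 + X) = 2*X/(-1 + X))
A(c) = 10
a = -10/3 (a = -⅓*10 = -10/3 ≈ -3.3333)
y = 196 (y = ((-1 + 5)² - 2)² = (4² - 2)² = (16 - 2)² = 14² = 196)
a*y = -10/3*196 = -1960/3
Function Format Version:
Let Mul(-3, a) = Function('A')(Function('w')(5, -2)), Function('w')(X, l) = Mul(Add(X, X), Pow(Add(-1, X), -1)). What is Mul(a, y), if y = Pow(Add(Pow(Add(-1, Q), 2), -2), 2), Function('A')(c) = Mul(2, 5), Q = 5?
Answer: Rational(-1960, 3) ≈ -653.33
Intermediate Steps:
Function('w')(X, l) = Mul(2, X, Pow(Add(-1, X), -1)) (Function('w')(X, l) = Mul(Mul(2, X), Pow(Add(-1, X), -1)) = Mul(2, X, Pow(Add(-1, X), -1)))
Function('A')(c) = 10
a = Rational(-10, 3) (a = Mul(Rational(-1, 3), 10) = Rational(-10, 3) ≈ -3.3333)
y = 196 (y = Pow(Add(Pow(Add(-1, 5), 2), -2), 2) = Pow(Add(Pow(4, 2), -2), 2) = Pow(Add(16, -2), 2) = Pow(14, 2) = 196)
Mul(a, y) = Mul(Rational(-10, 3), 196) = Rational(-1960, 3)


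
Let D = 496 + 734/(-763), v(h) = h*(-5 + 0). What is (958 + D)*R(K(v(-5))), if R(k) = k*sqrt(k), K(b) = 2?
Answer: 2217336*sqrt(2)/763 ≈ 4109.8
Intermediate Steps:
v(h) = -5*h (v(h) = h*(-5) = -5*h)
R(k) = k**(3/2)
D = 377714/763 (D = 496 + 734*(-1/763) = 496 - 734/763 = 377714/763 ≈ 495.04)
(958 + D)*R(K(v(-5))) = (958 + 377714/763)*2**(3/2) = 1108668*(2*sqrt(2))/763 = 2217336*sqrt(2)/763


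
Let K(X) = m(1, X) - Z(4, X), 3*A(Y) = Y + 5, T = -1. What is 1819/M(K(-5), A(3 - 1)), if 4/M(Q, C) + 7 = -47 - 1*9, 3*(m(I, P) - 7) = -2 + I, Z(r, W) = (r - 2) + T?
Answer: -114597/4 ≈ -28649.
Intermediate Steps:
Z(r, W) = -3 + r (Z(r, W) = (r - 2) - 1 = (-2 + r) - 1 = -3 + r)
A(Y) = 5/3 + Y/3 (A(Y) = (Y + 5)/3 = (5 + Y)/3 = 5/3 + Y/3)
m(I, P) = 19/3 + I/3 (m(I, P) = 7 + (-2 + I)/3 = 7 + (-⅔ + I/3) = 19/3 + I/3)
K(X) = 17/3 (K(X) = (19/3 + (⅓)*1) - (-3 + 4) = (19/3 + ⅓) - 1*1 = 20/3 - 1 = 17/3)
M(Q, C) = -4/63 (M(Q, C) = 4/(-7 + (-47 - 1*9)) = 4/(-7 + (-47 - 9)) = 4/(-7 - 56) = 4/(-63) = 4*(-1/63) = -4/63)
1819/M(K(-5), A(3 - 1)) = 1819/(-4/63) = 1819*(-63/4) = -114597/4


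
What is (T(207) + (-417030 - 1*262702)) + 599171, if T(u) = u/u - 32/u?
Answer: -16675952/207 ≈ -80560.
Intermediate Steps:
T(u) = 1 - 32/u
(T(207) + (-417030 - 1*262702)) + 599171 = ((-32 + 207)/207 + (-417030 - 1*262702)) + 599171 = ((1/207)*175 + (-417030 - 262702)) + 599171 = (175/207 - 679732) + 599171 = -140704349/207 + 599171 = -16675952/207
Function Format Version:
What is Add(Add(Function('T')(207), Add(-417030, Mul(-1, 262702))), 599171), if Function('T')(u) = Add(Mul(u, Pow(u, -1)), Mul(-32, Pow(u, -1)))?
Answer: Rational(-16675952, 207) ≈ -80560.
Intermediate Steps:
Function('T')(u) = Add(1, Mul(-32, Pow(u, -1)))
Add(Add(Function('T')(207), Add(-417030, Mul(-1, 262702))), 599171) = Add(Add(Mul(Pow(207, -1), Add(-32, 207)), Add(-417030, Mul(-1, 262702))), 599171) = Add(Add(Mul(Rational(1, 207), 175), Add(-417030, -262702)), 599171) = Add(Add(Rational(175, 207), -679732), 599171) = Add(Rational(-140704349, 207), 599171) = Rational(-16675952, 207)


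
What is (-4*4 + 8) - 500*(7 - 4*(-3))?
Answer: -9508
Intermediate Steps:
(-4*4 + 8) - 500*(7 - 4*(-3)) = (-16 + 8) - 500*(7 + 12) = -8 - 500*19 = -8 - 9500 = -9508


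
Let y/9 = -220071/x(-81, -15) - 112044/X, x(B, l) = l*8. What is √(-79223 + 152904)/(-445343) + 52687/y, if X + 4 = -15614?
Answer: 5485770440/1725257079 - √73681/445343 ≈ 3.1791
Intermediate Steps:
X = -15618 (X = -4 - 15614 = -15618)
x(B, l) = 8*l
y = 1725257079/104120 (y = 9*(-220071/(8*(-15)) - 112044/(-15618)) = 9*(-220071/(-120) - 112044*(-1/15618)) = 9*(-220071*(-1/120) + 18674/2603) = 9*(73357/40 + 18674/2603) = 9*(191695231/104120) = 1725257079/104120 ≈ 16570.)
√(-79223 + 152904)/(-445343) + 52687/y = √(-79223 + 152904)/(-445343) + 52687/(1725257079/104120) = √73681*(-1/445343) + 52687*(104120/1725257079) = -√73681/445343 + 5485770440/1725257079 = 5485770440/1725257079 - √73681/445343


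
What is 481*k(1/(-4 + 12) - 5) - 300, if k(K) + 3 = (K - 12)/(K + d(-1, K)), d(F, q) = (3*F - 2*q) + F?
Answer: -77136/7 ≈ -11019.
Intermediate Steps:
d(F, q) = -2*q + 4*F (d(F, q) = (-2*q + 3*F) + F = -2*q + 4*F)
k(K) = -3 + (-12 + K)/(-4 - K) (k(K) = -3 + (K - 12)/(K + (-2*K + 4*(-1))) = -3 + (-12 + K)/(K + (-2*K - 4)) = -3 + (-12 + K)/(K + (-4 - 2*K)) = -3 + (-12 + K)/(-4 - K))
481*k(1/(-4 + 12) - 5) - 300 = 481*(-4*(1/(-4 + 12) - 5)/(4 + (1/(-4 + 12) - 5))) - 300 = 481*(-4*(1/8 - 5)/(4 + (1/8 - 5))) - 300 = 481*(-4*(⅛ - 5)/(4 + (⅛ - 5))) - 300 = 481*(-4*(-39/8)/(4 - 39/8)) - 300 = 481*(-4*(-39/8)/(-7/8)) - 300 = 481*(-4*(-39/8)*(-8/7)) - 300 = 481*(-156/7) - 300 = -75036/7 - 300 = -77136/7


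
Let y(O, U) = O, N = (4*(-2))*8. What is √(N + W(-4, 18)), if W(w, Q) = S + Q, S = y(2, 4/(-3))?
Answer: 2*I*√11 ≈ 6.6332*I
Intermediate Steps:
N = -64 (N = -8*8 = -64)
S = 2
W(w, Q) = 2 + Q
√(N + W(-4, 18)) = √(-64 + (2 + 18)) = √(-64 + 20) = √(-44) = 2*I*√11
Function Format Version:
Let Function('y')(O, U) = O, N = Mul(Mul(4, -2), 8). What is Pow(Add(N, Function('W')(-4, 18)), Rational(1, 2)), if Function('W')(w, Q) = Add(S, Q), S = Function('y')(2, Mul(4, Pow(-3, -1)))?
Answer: Mul(2, I, Pow(11, Rational(1, 2))) ≈ Mul(6.6332, I)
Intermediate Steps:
N = -64 (N = Mul(-8, 8) = -64)
S = 2
Function('W')(w, Q) = Add(2, Q)
Pow(Add(N, Function('W')(-4, 18)), Rational(1, 2)) = Pow(Add(-64, Add(2, 18)), Rational(1, 2)) = Pow(Add(-64, 20), Rational(1, 2)) = Pow(-44, Rational(1, 2)) = Mul(2, I, Pow(11, Rational(1, 2)))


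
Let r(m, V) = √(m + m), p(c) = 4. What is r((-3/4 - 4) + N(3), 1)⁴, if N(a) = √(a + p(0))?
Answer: 473/4 - 38*√7 ≈ 17.711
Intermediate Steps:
N(a) = √(4 + a) (N(a) = √(a + 4) = √(4 + a))
r(m, V) = √2*√m (r(m, V) = √(2*m) = √2*√m)
r((-3/4 - 4) + N(3), 1)⁴ = (√2*√((-3/4 - 4) + √(4 + 3)))⁴ = (√2*√((-3*¼ - 4) + √7))⁴ = (√2*√((-¾ - 4) + √7))⁴ = (√2*√(-19/4 + √7))⁴ = 4*(-19/4 + √7)²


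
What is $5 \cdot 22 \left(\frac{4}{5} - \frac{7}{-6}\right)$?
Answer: $\frac{649}{3} \approx 216.33$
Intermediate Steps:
$5 \cdot 22 \left(\frac{4}{5} - \frac{7}{-6}\right) = 110 \left(4 \cdot \frac{1}{5} - - \frac{7}{6}\right) = 110 \left(\frac{4}{5} + \frac{7}{6}\right) = 110 \cdot \frac{59}{30} = \frac{649}{3}$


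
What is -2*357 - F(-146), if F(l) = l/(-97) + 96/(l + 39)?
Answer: -7416916/10379 ≈ -714.61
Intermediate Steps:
F(l) = 96/(39 + l) - l/97 (F(l) = l*(-1/97) + 96/(39 + l) = -l/97 + 96/(39 + l) = 96/(39 + l) - l/97)
-2*357 - F(-146) = -2*357 - (9312 - 1*(-146)**2 - 39*(-146))/(97*(39 - 146)) = -714 - (9312 - 1*21316 + 5694)/(97*(-107)) = -714 - (-1)*(9312 - 21316 + 5694)/(97*107) = -714 - (-1)*(-6310)/(97*107) = -714 - 1*6310/10379 = -714 - 6310/10379 = -7416916/10379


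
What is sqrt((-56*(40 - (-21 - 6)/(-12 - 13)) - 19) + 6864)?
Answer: sqrt(116637)/5 ≈ 68.304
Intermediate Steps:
sqrt((-56*(40 - (-21 - 6)/(-12 - 13)) - 19) + 6864) = sqrt((-56*(40 - (-27)/(-25)) - 19) + 6864) = sqrt((-56*(40 - (-27)*(-1)/25) - 19) + 6864) = sqrt((-56*(40 - 1*27/25) - 19) + 6864) = sqrt((-56*(40 - 27/25) - 19) + 6864) = sqrt((-56*973/25 - 19) + 6864) = sqrt((-54488/25 - 19) + 6864) = sqrt(-54963/25 + 6864) = sqrt(116637/25) = sqrt(116637)/5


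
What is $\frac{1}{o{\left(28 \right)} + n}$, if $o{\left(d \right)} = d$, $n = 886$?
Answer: $\frac{1}{914} \approx 0.0010941$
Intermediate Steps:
$\frac{1}{o{\left(28 \right)} + n} = \frac{1}{28 + 886} = \frac{1}{914}$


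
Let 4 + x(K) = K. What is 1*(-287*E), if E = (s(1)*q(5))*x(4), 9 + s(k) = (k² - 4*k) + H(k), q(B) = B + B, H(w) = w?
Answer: 0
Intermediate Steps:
x(K) = -4 + K
q(B) = 2*B
s(k) = -9 + k² - 3*k (s(k) = -9 + ((k² - 4*k) + k) = -9 + (k² - 3*k) = -9 + k² - 3*k)
E = 0 (E = ((-9 + 1² - 3*1)*(2*5))*(-4 + 4) = ((-9 + 1 - 3)*10)*0 = -11*10*0 = -110*0 = 0)
1*(-287*E) = 1*(-287*0) = 1*0 = 0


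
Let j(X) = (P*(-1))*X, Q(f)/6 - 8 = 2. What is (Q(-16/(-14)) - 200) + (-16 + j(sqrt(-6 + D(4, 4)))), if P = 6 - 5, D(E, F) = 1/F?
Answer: -156 - I*sqrt(23)/2 ≈ -156.0 - 2.3979*I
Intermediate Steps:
P = 1
Q(f) = 60 (Q(f) = 48 + 6*2 = 48 + 12 = 60)
j(X) = -X (j(X) = (1*(-1))*X = -X)
(Q(-16/(-14)) - 200) + (-16 + j(sqrt(-6 + D(4, 4)))) = (60 - 200) + (-16 - sqrt(-6 + 1/4)) = -140 + (-16 - sqrt(-6 + 1/4)) = -140 + (-16 - sqrt(-23/4)) = -140 + (-16 - I*sqrt(23)/2) = -156 - I*sqrt(23)/2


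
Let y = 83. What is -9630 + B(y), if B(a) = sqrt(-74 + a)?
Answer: -9627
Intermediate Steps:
-9630 + B(y) = -9630 + sqrt(-74 + 83) = -9630 + sqrt(9) = -9630 + 3 = -9627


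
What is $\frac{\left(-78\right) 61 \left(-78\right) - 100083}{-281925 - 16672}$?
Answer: $- \frac{271041}{298597} \approx -0.90771$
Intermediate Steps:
$\frac{\left(-78\right) 61 \left(-78\right) - 100083}{-281925 - 16672} = \frac{\left(-4758\right) \left(-78\right) - 100083}{-298597} = \left(371124 - 100083\right) \left(- \frac{1}{298597}\right) = 271041 \left(- \frac{1}{298597}\right) = - \frac{271041}{298597}$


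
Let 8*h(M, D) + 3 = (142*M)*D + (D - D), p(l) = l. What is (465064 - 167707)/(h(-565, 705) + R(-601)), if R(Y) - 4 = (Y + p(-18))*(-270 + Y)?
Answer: -2378856/52248929 ≈ -0.045529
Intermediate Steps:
h(M, D) = -3/8 + 71*D*M/4 (h(M, D) = -3/8 + ((142*M)*D + (D - D))/8 = -3/8 + (142*D*M + 0)/8 = -3/8 + (142*D*M)/8 = -3/8 + 71*D*M/4)
R(Y) = 4 + (-270 + Y)*(-18 + Y) (R(Y) = 4 + (Y - 18)*(-270 + Y) = 4 + (-18 + Y)*(-270 + Y) = 4 + (-270 + Y)*(-18 + Y))
(465064 - 167707)/(h(-565, 705) + R(-601)) = (465064 - 167707)/((-3/8 + (71/4)*705*(-565)) + (4864 + (-601)² - 288*(-601))) = 297357/((-3/8 - 28281075/4) + (4864 + 361201 + 173088)) = 297357/(-56562153/8 + 539153) = 297357/(-52248929/8) = 297357*(-8/52248929) = -2378856/52248929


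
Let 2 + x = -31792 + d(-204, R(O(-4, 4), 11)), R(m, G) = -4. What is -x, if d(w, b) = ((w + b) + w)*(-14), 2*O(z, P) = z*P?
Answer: 26026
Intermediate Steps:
O(z, P) = P*z/2 (O(z, P) = (z*P)/2 = (P*z)/2 = P*z/2)
d(w, b) = -28*w - 14*b (d(w, b) = ((b + w) + w)*(-14) = (b + 2*w)*(-14) = -28*w - 14*b)
x = -26026 (x = -2 + (-31792 + (-28*(-204) - 14*(-4))) = -2 + (-31792 + (5712 + 56)) = -2 + (-31792 + 5768) = -2 - 26024 = -26026)
-x = -1*(-26026) = 26026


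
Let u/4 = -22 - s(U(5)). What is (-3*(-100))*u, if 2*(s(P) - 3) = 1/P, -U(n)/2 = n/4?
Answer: -29760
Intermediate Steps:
U(n) = -n/2 (U(n) = -2*n/4 = -n/2)
s(P) = 3 + 1/(2*P)
u = -496/5 (u = 4*(-22 - (3 + 1/(2*((-1/2*5))))) = 4*(-22 - (3 + 1/(2*(-5/2)))) = 4*(-22 - (3 + (1/2)*(-2/5))) = 4*(-22 - (3 - 1/5)) = 4*(-22 - 1*14/5) = 4*(-22 - 14/5) = 4*(-124/5) = -496/5 ≈ -99.200)
(-3*(-100))*u = -3*(-100)*(-496/5) = 300*(-496/5) = -29760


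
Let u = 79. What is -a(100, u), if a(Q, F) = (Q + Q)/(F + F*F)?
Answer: -5/158 ≈ -0.031646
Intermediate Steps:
a(Q, F) = 2*Q/(F + F²) (a(Q, F) = (2*Q)/(F + F²) = 2*Q/(F + F²))
-a(100, u) = -2*100/(79*(1 + 79)) = -2*100/(79*80) = -1*5/158 = -5/158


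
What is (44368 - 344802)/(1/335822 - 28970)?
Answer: 100892346748/9728763339 ≈ 10.371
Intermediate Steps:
(44368 - 344802)/(1/335822 - 28970) = -300434/(1/335822 - 28970) = -300434/(-9728763339/335822) = -300434*(-335822/9728763339) = 100892346748/9728763339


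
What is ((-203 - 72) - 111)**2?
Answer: 148996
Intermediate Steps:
((-203 - 72) - 111)**2 = (-275 - 111)**2 = (-386)**2 = 148996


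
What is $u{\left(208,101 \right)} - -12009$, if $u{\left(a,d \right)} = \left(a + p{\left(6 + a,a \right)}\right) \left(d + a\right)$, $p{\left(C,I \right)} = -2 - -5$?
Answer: $77208$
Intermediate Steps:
$p{\left(C,I \right)} = 3$ ($p{\left(C,I \right)} = -2 + 5 = 3$)
$u{\left(a,d \right)} = \left(3 + a\right) \left(a + d\right)$ ($u{\left(a,d \right)} = \left(a + 3\right) \left(d + a\right) = \left(3 + a\right) \left(a + d\right)$)
$u{\left(208,101 \right)} - -12009 = \left(208^{2} + 3 \cdot 208 + 3 \cdot 101 + 208 \cdot 101\right) - -12009 = \left(43264 + 624 + 303 + 21008\right) + 12009 = 65199 + 12009 = 77208$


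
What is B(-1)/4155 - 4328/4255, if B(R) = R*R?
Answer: -3595717/3535905 ≈ -1.0169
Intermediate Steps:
B(R) = R**2
B(-1)/4155 - 4328/4255 = (-1)**2/4155 - 4328/4255 = 1*(1/4155) - 4328*1/4255 = 1/4155 - 4328/4255 = -3595717/3535905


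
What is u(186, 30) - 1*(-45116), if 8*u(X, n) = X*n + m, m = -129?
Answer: 366379/8 ≈ 45797.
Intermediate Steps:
u(X, n) = -129/8 + X*n/8 (u(X, n) = (X*n - 129)/8 = (-129 + X*n)/8 = -129/8 + X*n/8)
u(186, 30) - 1*(-45116) = (-129/8 + (⅛)*186*30) - 1*(-45116) = (-129/8 + 1395/2) + 45116 = 5451/8 + 45116 = 366379/8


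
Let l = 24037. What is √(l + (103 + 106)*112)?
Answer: √47445 ≈ 217.82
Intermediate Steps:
√(l + (103 + 106)*112) = √(24037 + (103 + 106)*112) = √(24037 + 209*112) = √(24037 + 23408) = √47445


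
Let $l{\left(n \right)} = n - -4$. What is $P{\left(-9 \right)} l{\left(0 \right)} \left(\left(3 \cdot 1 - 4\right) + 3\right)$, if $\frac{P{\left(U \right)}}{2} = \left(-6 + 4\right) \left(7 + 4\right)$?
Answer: $-352$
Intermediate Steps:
$P{\left(U \right)} = -44$ ($P{\left(U \right)} = 2 \left(-6 + 4\right) \left(7 + 4\right) = 2 \left(\left(-2\right) 11\right) = 2 \left(-22\right) = -44$)
$l{\left(n \right)} = 4 + n$ ($l{\left(n \right)} = n + 4 = 4 + n$)
$P{\left(-9 \right)} l{\left(0 \right)} \left(\left(3 \cdot 1 - 4\right) + 3\right) = - 44 \left(4 + 0\right) \left(\left(3 \cdot 1 - 4\right) + 3\right) = - 44 \cdot 4 \left(\left(3 - 4\right) + 3\right) = - 44 \cdot 4 \left(-1 + 3\right) = - 44 \cdot 4 \cdot 2 = \left(-44\right) 8 = -352$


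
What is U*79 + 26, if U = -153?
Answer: -12061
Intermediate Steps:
U*79 + 26 = -153*79 + 26 = -12087 + 26 = -12061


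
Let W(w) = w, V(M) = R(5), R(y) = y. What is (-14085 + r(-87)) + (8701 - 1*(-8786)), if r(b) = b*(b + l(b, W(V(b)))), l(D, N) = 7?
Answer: 10362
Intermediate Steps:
V(M) = 5
r(b) = b*(7 + b) (r(b) = b*(b + 7) = b*(7 + b))
(-14085 + r(-87)) + (8701 - 1*(-8786)) = (-14085 - 87*(7 - 87)) + (8701 - 1*(-8786)) = (-14085 - 87*(-80)) + (8701 + 8786) = (-14085 + 6960) + 17487 = -7125 + 17487 = 10362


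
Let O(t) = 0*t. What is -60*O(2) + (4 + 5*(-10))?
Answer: -46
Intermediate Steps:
O(t) = 0
-60*O(2) + (4 + 5*(-10)) = -60*0 + (4 + 5*(-10)) = 0 + (4 - 50) = 0 - 46 = -46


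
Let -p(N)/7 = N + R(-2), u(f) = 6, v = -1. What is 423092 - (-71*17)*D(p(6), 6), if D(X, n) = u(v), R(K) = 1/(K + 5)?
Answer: 430334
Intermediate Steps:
R(K) = 1/(5 + K)
p(N) = -7/3 - 7*N (p(N) = -7*(N + 1/(5 - 2)) = -7*(N + 1/3) = -7*(N + ⅓) = -7*(⅓ + N) = -7/3 - 7*N)
D(X, n) = 6
423092 - (-71*17)*D(p(6), 6) = 423092 - (-71*17)*6 = 423092 - (-1207)*6 = 423092 - 1*(-7242) = 423092 + 7242 = 430334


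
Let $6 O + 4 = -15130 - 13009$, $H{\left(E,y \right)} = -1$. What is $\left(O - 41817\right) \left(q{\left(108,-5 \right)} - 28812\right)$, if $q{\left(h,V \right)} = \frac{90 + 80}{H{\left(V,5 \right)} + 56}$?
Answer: $\frac{14738133735}{11} \approx 1.3398 \cdot 10^{9}$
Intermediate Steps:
$O = - \frac{9381}{2}$ ($O = - \frac{2}{3} + \frac{-15130 - 13009}{6} = - \frac{2}{3} + \frac{1}{6} \left(-28139\right) = - \frac{2}{3} - \frac{28139}{6} = - \frac{9381}{2} \approx -4690.5$)
$q{\left(h,V \right)} = \frac{34}{11}$ ($q{\left(h,V \right)} = \frac{90 + 80}{-1 + 56} = \frac{170}{55} = 170 \cdot \frac{1}{55} = \frac{34}{11}$)
$\left(O - 41817\right) \left(q{\left(108,-5 \right)} - 28812\right) = \left(- \frac{9381}{2} - 41817\right) \left(\frac{34}{11} - 28812\right) = \left(- \frac{93015}{2}\right) \left(- \frac{316898}{11}\right) = \frac{14738133735}{11}$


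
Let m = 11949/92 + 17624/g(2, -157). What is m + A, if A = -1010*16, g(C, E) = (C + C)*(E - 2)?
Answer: -234893941/14628 ≈ -16058.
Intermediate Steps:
g(C, E) = 2*C*(-2 + E) (g(C, E) = (2*C)*(-2 + E) = 2*C*(-2 + E))
A = -16160
m = 1494539/14628 (m = 11949/92 + 17624/((2*2*(-2 - 157))) = 11949*(1/92) + 17624/((2*2*(-159))) = 11949/92 + 17624/(-636) = 11949/92 + 17624*(-1/636) = 11949/92 - 4406/159 = 1494539/14628 ≈ 102.17)
m + A = 1494539/14628 - 16160 = -234893941/14628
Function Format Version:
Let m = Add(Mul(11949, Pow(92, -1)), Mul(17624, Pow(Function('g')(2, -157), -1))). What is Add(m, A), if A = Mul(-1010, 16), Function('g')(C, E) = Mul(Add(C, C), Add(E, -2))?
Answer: Rational(-234893941, 14628) ≈ -16058.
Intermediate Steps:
Function('g')(C, E) = Mul(2, C, Add(-2, E)) (Function('g')(C, E) = Mul(Mul(2, C), Add(-2, E)) = Mul(2, C, Add(-2, E)))
A = -16160
m = Rational(1494539, 14628) (m = Add(Mul(11949, Pow(92, -1)), Mul(17624, Pow(Mul(2, 2, Add(-2, -157)), -1))) = Add(Mul(11949, Rational(1, 92)), Mul(17624, Pow(Mul(2, 2, -159), -1))) = Add(Rational(11949, 92), Mul(17624, Pow(-636, -1))) = Add(Rational(11949, 92), Mul(17624, Rational(-1, 636))) = Add(Rational(11949, 92), Rational(-4406, 159)) = Rational(1494539, 14628) ≈ 102.17)
Add(m, A) = Add(Rational(1494539, 14628), -16160) = Rational(-234893941, 14628)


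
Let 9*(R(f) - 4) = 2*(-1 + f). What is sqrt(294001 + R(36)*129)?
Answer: sqrt(2659683)/3 ≈ 543.62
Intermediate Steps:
R(f) = 34/9 + 2*f/9 (R(f) = 4 + (2*(-1 + f))/9 = 4 + (-2 + 2*f)/9 = 4 + (-2/9 + 2*f/9) = 34/9 + 2*f/9)
sqrt(294001 + R(36)*129) = sqrt(294001 + (34/9 + (2/9)*36)*129) = sqrt(294001 + (34/9 + 8)*129) = sqrt(294001 + (106/9)*129) = sqrt(294001 + 4558/3) = sqrt(886561/3) = sqrt(2659683)/3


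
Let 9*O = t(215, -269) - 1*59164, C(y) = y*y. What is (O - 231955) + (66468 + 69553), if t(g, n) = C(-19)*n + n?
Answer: -1019948/9 ≈ -1.1333e+5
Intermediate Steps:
C(y) = y**2
t(g, n) = 362*n (t(g, n) = (-19)**2*n + n = 361*n + n = 362*n)
O = -156542/9 (O = (362*(-269) - 1*59164)/9 = (-97378 - 59164)/9 = (1/9)*(-156542) = -156542/9 ≈ -17394.)
(O - 231955) + (66468 + 69553) = (-156542/9 - 231955) + (66468 + 69553) = -2244137/9 + 136021 = -1019948/9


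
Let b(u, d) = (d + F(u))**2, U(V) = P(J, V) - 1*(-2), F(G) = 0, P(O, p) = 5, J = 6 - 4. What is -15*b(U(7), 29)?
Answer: -12615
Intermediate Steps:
J = 2
U(V) = 7 (U(V) = 5 - 1*(-2) = 5 + 2 = 7)
b(u, d) = d**2 (b(u, d) = (d + 0)**2 = d**2)
-15*b(U(7), 29) = -15*29**2 = -15*841 = -12615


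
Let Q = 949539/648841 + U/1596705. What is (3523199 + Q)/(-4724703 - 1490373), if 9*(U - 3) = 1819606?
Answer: -32850565473561360163/57949797589446706020 ≈ -0.56688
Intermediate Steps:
U = 1819633/9 (U = 3 + (⅑)*1819606 = 3 + 1819606/9 = 1819633/9 ≈ 2.0218e+5)
Q = 14825855516308/9324069020145 (Q = 949539/648841 + (1819633/9)/1596705 = 949539*(1/648841) + (1819633/9)*(1/1596705) = 949539/648841 + 1819633/14370345 = 14825855516308/9324069020145 ≈ 1.5901)
(3523199 + Q)/(-4724703 - 1490373) = (3523199 + 14825855516308/9324069020145)/(-4724703 - 1490373) = (32850565473561360163/9324069020145)/(-6215076) = (32850565473561360163/9324069020145)*(-1/6215076) = -32850565473561360163/57949797589446706020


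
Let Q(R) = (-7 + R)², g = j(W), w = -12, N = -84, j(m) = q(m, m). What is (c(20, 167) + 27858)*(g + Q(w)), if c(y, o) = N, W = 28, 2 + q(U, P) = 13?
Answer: 10331928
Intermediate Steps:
q(U, P) = 11 (q(U, P) = -2 + 13 = 11)
j(m) = 11
c(y, o) = -84
g = 11
(c(20, 167) + 27858)*(g + Q(w)) = (-84 + 27858)*(11 + (-7 - 12)²) = 27774*(11 + (-19)²) = 27774*(11 + 361) = 27774*372 = 10331928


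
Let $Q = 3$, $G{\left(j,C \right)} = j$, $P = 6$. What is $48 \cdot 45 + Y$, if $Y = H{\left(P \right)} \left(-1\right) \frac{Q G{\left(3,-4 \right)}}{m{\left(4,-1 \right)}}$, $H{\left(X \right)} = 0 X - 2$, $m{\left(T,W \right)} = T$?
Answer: $\frac{4329}{2} \approx 2164.5$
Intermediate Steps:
$H{\left(X \right)} = -2$ ($H{\left(X \right)} = 0 - 2 = -2$)
$Y = \frac{9}{2}$ ($Y = \left(-2\right) \left(-1\right) \frac{3 \cdot 3}{4} = 2 \cdot 9 \cdot \frac{1}{4} = 2 \cdot \frac{9}{4} = \frac{9}{2} \approx 4.5$)
$48 \cdot 45 + Y = 48 \cdot 45 + \frac{9}{2} = 2160 + \frac{9}{2} = \frac{4329}{2}$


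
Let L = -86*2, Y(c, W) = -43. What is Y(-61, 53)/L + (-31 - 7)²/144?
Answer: 185/18 ≈ 10.278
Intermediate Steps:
L = -172
Y(-61, 53)/L + (-31 - 7)²/144 = -43/(-172) + (-31 - 7)²/144 = -43*(-1/172) + (-38)²*(1/144) = ¼ + 1444*(1/144) = ¼ + 361/36 = 185/18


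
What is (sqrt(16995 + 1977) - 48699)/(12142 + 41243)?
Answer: -16233/17795 + 2*sqrt(527)/17795 ≈ -0.90964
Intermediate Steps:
(sqrt(16995 + 1977) - 48699)/(12142 + 41243) = (sqrt(18972) - 48699)/53385 = (6*sqrt(527) - 48699)*(1/53385) = (-48699 + 6*sqrt(527))*(1/53385) = -16233/17795 + 2*sqrt(527)/17795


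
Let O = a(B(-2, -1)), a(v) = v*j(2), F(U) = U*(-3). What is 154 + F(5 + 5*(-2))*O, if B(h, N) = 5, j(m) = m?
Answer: 304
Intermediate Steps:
F(U) = -3*U
a(v) = 2*v (a(v) = v*2 = 2*v)
O = 10 (O = 2*5 = 10)
154 + F(5 + 5*(-2))*O = 154 - 3*(5 + 5*(-2))*10 = 154 - 3*(5 - 10)*10 = 154 - 3*(-5)*10 = 154 + 15*10 = 154 + 150 = 304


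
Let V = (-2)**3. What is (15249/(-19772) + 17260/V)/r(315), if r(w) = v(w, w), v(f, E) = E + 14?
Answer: -42673339/6504988 ≈ -6.5601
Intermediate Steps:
V = -8
v(f, E) = 14 + E
r(w) = 14 + w
(15249/(-19772) + 17260/V)/r(315) = (15249/(-19772) + 17260/(-8))/(14 + 315) = (15249*(-1/19772) + 17260*(-1/8))/329 = (-15249/19772 - 4315/2)*(1/329) = -42673339/19772*1/329 = -42673339/6504988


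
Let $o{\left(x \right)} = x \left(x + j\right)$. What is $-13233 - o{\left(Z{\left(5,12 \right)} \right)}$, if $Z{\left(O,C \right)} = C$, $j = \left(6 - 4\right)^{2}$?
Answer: $-13425$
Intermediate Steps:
$j = 4$ ($j = 2^{2} = 4$)
$o{\left(x \right)} = x \left(4 + x\right)$ ($o{\left(x \right)} = x \left(x + 4\right) = x \left(4 + x\right)$)
$-13233 - o{\left(Z{\left(5,12 \right)} \right)} = -13233 - 12 \left(4 + 12\right) = -13233 - 12 \cdot 16 = -13233 - 192 = -13425$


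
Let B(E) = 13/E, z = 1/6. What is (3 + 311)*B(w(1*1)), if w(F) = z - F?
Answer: -24492/5 ≈ -4898.4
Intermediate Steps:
z = ⅙ ≈ 0.16667
w(F) = ⅙ - F
(3 + 311)*B(w(1*1)) = (3 + 311)*(13/(⅙ - 1)) = 314*(13/(⅙ - 1*1)) = 314*(13/(⅙ - 1)) = 314*(13/(-⅚)) = 314*(13*(-6/5)) = 314*(-78/5) = -24492/5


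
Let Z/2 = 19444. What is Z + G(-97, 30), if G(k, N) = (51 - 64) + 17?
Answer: 38892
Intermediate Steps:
G(k, N) = 4 (G(k, N) = -13 + 17 = 4)
Z = 38888 (Z = 2*19444 = 38888)
Z + G(-97, 30) = 38888 + 4 = 38892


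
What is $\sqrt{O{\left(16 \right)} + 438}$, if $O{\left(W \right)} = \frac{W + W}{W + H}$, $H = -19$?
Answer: $\frac{\sqrt{3846}}{3} \approx 20.672$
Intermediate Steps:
$O{\left(W \right)} = \frac{2 W}{-19 + W}$ ($O{\left(W \right)} = \frac{W + W}{W - 19} = \frac{2 W}{-19 + W}$)
$\sqrt{O{\left(16 \right)} + 438} = \sqrt{2 \cdot 16 \frac{1}{-19 + 16} + 438} = \sqrt{2 \cdot 16 \frac{1}{-3} + 438} = \sqrt{2 \cdot 16 \left(- \frac{1}{3}\right) + 438} = \sqrt{- \frac{32}{3} + 438} = \sqrt{\frac{1282}{3}} = \frac{\sqrt{3846}}{3}$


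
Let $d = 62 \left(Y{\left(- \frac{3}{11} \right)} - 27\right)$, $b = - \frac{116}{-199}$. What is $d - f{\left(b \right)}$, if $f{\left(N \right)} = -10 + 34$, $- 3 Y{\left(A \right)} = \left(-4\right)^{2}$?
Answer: $- \frac{6086}{3} \approx -2028.7$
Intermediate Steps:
$b = \frac{116}{199}$ ($b = \left(-116\right) \left(- \frac{1}{199}\right) = \frac{116}{199} \approx 0.58291$)
$Y{\left(A \right)} = - \frac{16}{3}$ ($Y{\left(A \right)} = - \frac{\left(-4\right)^{2}}{3} = \left(- \frac{1}{3}\right) 16 = - \frac{16}{3}$)
$f{\left(N \right)} = 24$
$d = - \frac{6014}{3}$ ($d = 62 \left(- \frac{16}{3} - 27\right) = 62 \left(- \frac{97}{3}\right) = - \frac{6014}{3} \approx -2004.7$)
$d - f{\left(b \right)} = - \frac{6014}{3} - 24 = - \frac{6086}{3}$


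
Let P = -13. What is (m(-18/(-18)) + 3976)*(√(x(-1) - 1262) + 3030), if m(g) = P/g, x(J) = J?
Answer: 12007890 + 3963*I*√1263 ≈ 1.2008e+7 + 1.4084e+5*I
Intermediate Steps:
m(g) = -13/g
(m(-18/(-18)) + 3976)*(√(x(-1) - 1262) + 3030) = (-13/((-18/(-18))) + 3976)*(√(-1 - 1262) + 3030) = (-13/((-18*(-1/18))) + 3976)*(√(-1263) + 3030) = (-13/1 + 3976)*(I*√1263 + 3030) = (-13*1 + 3976)*(3030 + I*√1263) = (-13 + 3976)*(3030 + I*√1263) = 3963*(3030 + I*√1263) = 12007890 + 3963*I*√1263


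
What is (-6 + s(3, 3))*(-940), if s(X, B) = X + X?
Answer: 0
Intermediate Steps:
s(X, B) = 2*X
(-6 + s(3, 3))*(-940) = (-6 + 2*3)*(-940) = (-6 + 6)*(-940) = 0*(-940) = 0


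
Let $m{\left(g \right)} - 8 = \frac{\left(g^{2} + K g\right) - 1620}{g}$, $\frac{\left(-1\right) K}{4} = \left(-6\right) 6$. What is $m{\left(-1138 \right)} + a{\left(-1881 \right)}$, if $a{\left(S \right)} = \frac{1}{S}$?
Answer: $- \frac{1053781913}{1070289} \approx -984.58$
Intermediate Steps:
$K = 144$ ($K = - 4 \left(\left(-6\right) 6\right) = \left(-4\right) \left(-36\right) = 144$)
$m{\left(g \right)} = 8 + \frac{-1620 + g^{2} + 144 g}{g}$ ($m{\left(g \right)} = 8 + \frac{\left(g^{2} + 144 g\right) - 1620}{g} = 8 + \frac{-1620 + g^{2} + 144 g}{g}$)
$m{\left(-1138 \right)} + a{\left(-1881 \right)} = \left(152 - 1138 - \frac{1620}{-1138}\right) + \frac{1}{-1881} = \left(152 - 1138 - - \frac{810}{569}\right) - \frac{1}{1881} = \left(152 - 1138 + \frac{810}{569}\right) - \frac{1}{1881} = - \frac{560224}{569} - \frac{1}{1881} = - \frac{1053781913}{1070289}$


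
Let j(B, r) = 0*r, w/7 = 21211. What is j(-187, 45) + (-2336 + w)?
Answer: 146141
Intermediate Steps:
w = 148477 (w = 7*21211 = 148477)
j(B, r) = 0
j(-187, 45) + (-2336 + w) = 0 + (-2336 + 148477) = 0 + 146141 = 146141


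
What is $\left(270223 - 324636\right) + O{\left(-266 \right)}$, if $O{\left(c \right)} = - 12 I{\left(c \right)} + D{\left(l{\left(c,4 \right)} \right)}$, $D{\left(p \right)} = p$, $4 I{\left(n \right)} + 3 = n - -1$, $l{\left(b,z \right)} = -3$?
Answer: $-53612$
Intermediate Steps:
$I{\left(n \right)} = - \frac{1}{2} + \frac{n}{4}$ ($I{\left(n \right)} = - \frac{3}{4} + \frac{n - -1}{4} = - \frac{3}{4} + \frac{n + 1}{4} = - \frac{3}{4} + \frac{1 + n}{4} = - \frac{3}{4} + \left(\frac{1}{4} + \frac{n}{4}\right) = - \frac{1}{2} + \frac{n}{4}$)
$O{\left(c \right)} = 3 - 3 c$ ($O{\left(c \right)} = - 12 \left(- \frac{1}{2} + \frac{c}{4}\right) - 3 = \left(6 - 3 c\right) - 3 = 3 - 3 c$)
$\left(270223 - 324636\right) + O{\left(-266 \right)} = \left(270223 - 324636\right) + \left(3 - -798\right) = -54413 + \left(3 + 798\right) = -54413 + 801 = -53612$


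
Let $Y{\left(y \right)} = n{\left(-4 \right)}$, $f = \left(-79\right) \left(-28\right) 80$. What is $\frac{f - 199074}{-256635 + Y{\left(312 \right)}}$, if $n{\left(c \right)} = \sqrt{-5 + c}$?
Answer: $\frac{315290355}{3658973513} + \frac{11057 i}{10976920539} \approx 0.086169 + 1.0073 \cdot 10^{-6} i$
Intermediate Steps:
$f = 176960$ ($f = 2212 \cdot 80 = 176960$)
$Y{\left(y \right)} = 3 i$ ($Y{\left(y \right)} = \sqrt{-5 - 4} = \sqrt{-9} = 3 i$)
$\frac{f - 199074}{-256635 + Y{\left(312 \right)}} = \frac{176960 - 199074}{-256635 + 3 i} = - 22114 \frac{-256635 - 3 i}{65861523234} = - \frac{11057 \left(-256635 - 3 i\right)}{32930761617}$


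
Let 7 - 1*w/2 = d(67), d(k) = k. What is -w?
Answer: 120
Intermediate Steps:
w = -120 (w = 14 - 2*67 = 14 - 134 = -120)
-w = -1*(-120) = 120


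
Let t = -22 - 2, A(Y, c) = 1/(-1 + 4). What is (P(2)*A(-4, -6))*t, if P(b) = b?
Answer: -16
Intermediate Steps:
A(Y, c) = ⅓ (A(Y, c) = 1/3 = ⅓)
t = -24
(P(2)*A(-4, -6))*t = (2*(⅓))*(-24) = (⅔)*(-24) = -16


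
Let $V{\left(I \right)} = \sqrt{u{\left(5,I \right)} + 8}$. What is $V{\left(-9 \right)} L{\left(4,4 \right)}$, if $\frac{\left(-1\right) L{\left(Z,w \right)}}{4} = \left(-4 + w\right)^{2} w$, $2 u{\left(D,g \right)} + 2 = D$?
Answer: $0$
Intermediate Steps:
$u{\left(D,g \right)} = -1 + \frac{D}{2}$
$L{\left(Z,w \right)} = - 4 w \left(-4 + w\right)^{2}$ ($L{\left(Z,w \right)} = - 4 \left(-4 + w\right)^{2} w = - 4 w \left(-4 + w\right)^{2}$)
$V{\left(I \right)} = \frac{\sqrt{38}}{2}$ ($V{\left(I \right)} = \sqrt{\left(-1 + \frac{1}{2} \cdot 5\right) + 8} = \sqrt{\left(-1 + \frac{5}{2}\right) + 8} = \sqrt{\frac{3}{2} + 8} = \sqrt{\frac{19}{2}} = \frac{\sqrt{38}}{2}$)
$V{\left(-9 \right)} L{\left(4,4 \right)} = \frac{\sqrt{38}}{2} \left(\left(-4\right) 4 \left(-4 + 4\right)^{2}\right) = \frac{\sqrt{38}}{2} \left(\left(-4\right) 4 \cdot 0^{2}\right) = \frac{\sqrt{38}}{2} \left(\left(-4\right) 4 \cdot 0\right) = \frac{\sqrt{38}}{2} \cdot 0 = 0$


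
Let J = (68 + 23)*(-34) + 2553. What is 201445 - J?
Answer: 201986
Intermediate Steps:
J = -541 (J = 91*(-34) + 2553 = -3094 + 2553 = -541)
201445 - J = 201445 - 1*(-541) = 201445 + 541 = 201986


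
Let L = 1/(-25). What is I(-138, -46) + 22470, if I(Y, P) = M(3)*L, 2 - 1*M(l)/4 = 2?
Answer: 22470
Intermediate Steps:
L = -1/25 ≈ -0.040000
M(l) = 0 (M(l) = 8 - 4*2 = 8 - 8 = 0)
I(Y, P) = 0 (I(Y, P) = 0*(-1/25) = 0)
I(-138, -46) + 22470 = 0 + 22470 = 22470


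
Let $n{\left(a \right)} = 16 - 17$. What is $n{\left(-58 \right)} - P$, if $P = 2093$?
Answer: $-2094$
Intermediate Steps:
$n{\left(a \right)} = -1$
$n{\left(-58 \right)} - P = -1 - 2093 = -2094$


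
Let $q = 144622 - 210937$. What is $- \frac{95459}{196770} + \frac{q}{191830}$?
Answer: $- \frac{224005018}{269617065} \approx -0.83083$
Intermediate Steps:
$q = -66315$ ($q = 144622 - 210937 = -66315$)
$- \frac{95459}{196770} + \frac{q}{191830} = - \frac{95459}{196770} - \frac{66315}{191830} = \left(-95459\right) \frac{1}{196770} - \frac{13263}{38366} = - \frac{13637}{28110} - \frac{13263}{38366} = - \frac{224005018}{269617065}$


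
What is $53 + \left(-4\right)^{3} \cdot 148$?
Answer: $-9419$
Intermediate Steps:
$53 + \left(-4\right)^{3} \cdot 148 = 53 - 9472 = -9419$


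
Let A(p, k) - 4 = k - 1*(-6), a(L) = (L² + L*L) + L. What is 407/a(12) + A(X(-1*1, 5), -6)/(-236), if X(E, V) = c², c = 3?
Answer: 23713/17700 ≈ 1.3397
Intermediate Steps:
X(E, V) = 9 (X(E, V) = 3² = 9)
a(L) = L + 2*L² (a(L) = (L² + L²) + L = 2*L² + L = L + 2*L²)
A(p, k) = 10 + k (A(p, k) = 4 + (k - 1*(-6)) = 4 + (k + 6) = 4 + (6 + k) = 10 + k)
407/a(12) + A(X(-1*1, 5), -6)/(-236) = 407/((12*(1 + 2*12))) + (10 - 6)/(-236) = 407/((12*(1 + 24))) + 4*(-1/236) = 407/((12*25)) - 1/59 = 407/300 - 1/59 = 23713/17700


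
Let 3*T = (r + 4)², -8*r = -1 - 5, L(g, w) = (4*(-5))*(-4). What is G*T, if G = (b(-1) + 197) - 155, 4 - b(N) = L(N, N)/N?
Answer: 7581/8 ≈ 947.63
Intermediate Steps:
L(g, w) = 80 (L(g, w) = -20*(-4) = 80)
r = ¾ (r = -(-1 - 5)/8 = -⅛*(-6) = ¾ ≈ 0.75000)
b(N) = 4 - 80/N
T = 361/48 (T = (¾ + 4)²/3 = (19/4)²/3 = (⅓)*(361/16) = 361/48 ≈ 7.5208)
G = 126 (G = ((4 - 80/(-1)) + 197) - 155 = ((4 - 80*(-1)) + 197) - 155 = ((4 + 80) + 197) - 155 = (84 + 197) - 155 = 281 - 155 = 126)
G*T = 126*(361/48) = 7581/8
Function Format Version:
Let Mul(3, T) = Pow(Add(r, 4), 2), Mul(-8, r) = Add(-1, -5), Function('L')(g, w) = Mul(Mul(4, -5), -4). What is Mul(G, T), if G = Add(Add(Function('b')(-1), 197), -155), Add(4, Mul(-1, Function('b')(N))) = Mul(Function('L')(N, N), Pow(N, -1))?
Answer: Rational(7581, 8) ≈ 947.63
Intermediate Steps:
Function('L')(g, w) = 80 (Function('L')(g, w) = Mul(-20, -4) = 80)
r = Rational(3, 4) (r = Mul(Rational(-1, 8), Add(-1, -5)) = Mul(Rational(-1, 8), -6) = Rational(3, 4) ≈ 0.75000)
Function('b')(N) = Add(4, Mul(-80, Pow(N, -1))) (Function('b')(N) = Add(4, Mul(-1, Mul(80, Pow(N, -1)))) = Add(4, Mul(-80, Pow(N, -1))))
T = Rational(361, 48) (T = Mul(Rational(1, 3), Pow(Add(Rational(3, 4), 4), 2)) = Mul(Rational(1, 3), Pow(Rational(19, 4), 2)) = Mul(Rational(1, 3), Rational(361, 16)) = Rational(361, 48) ≈ 7.5208)
G = 126 (G = Add(Add(Add(4, Mul(-80, Pow(-1, -1))), 197), -155) = Add(Add(Add(4, Mul(-80, -1)), 197), -155) = Add(Add(Add(4, 80), 197), -155) = Add(Add(84, 197), -155) = Add(281, -155) = 126)
Mul(G, T) = Mul(126, Rational(361, 48)) = Rational(7581, 8)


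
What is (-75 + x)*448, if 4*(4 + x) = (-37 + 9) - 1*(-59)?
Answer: -31920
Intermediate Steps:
x = 15/4 (x = -4 + ((-37 + 9) - 1*(-59))/4 = -4 + (-28 + 59)/4 = -4 + (1/4)*31 = -4 + 31/4 = 15/4 ≈ 3.7500)
(-75 + x)*448 = (-75 + 15/4)*448 = -285/4*448 = -31920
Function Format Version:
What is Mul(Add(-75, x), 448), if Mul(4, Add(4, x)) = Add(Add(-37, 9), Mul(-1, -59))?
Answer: -31920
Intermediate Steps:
x = Rational(15, 4) (x = Add(-4, Mul(Rational(1, 4), Add(Add(-37, 9), Mul(-1, -59)))) = Add(-4, Mul(Rational(1, 4), Add(-28, 59))) = Add(-4, Mul(Rational(1, 4), 31)) = Add(-4, Rational(31, 4)) = Rational(15, 4) ≈ 3.7500)
Mul(Add(-75, x), 448) = Mul(Add(-75, Rational(15, 4)), 448) = Mul(Rational(-285, 4), 448) = -31920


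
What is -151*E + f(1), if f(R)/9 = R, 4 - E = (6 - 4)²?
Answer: 9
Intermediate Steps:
E = 0 (E = 4 - (6 - 4)² = 4 - 1*2² = 4 - 1*4 = 4 - 4 = 0)
f(R) = 9*R
-151*E + f(1) = -151*0 + 9*1 = 0 + 9 = 9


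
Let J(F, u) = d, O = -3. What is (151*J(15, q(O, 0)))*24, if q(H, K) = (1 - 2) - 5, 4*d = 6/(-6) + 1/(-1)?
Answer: -1812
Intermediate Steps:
d = -½ (d = (6/(-6) + 1/(-1))/4 = (6*(-⅙) + 1*(-1))/4 = (-1 - 1)/4 = (¼)*(-2) = -½ ≈ -0.50000)
q(H, K) = -6 (q(H, K) = -1 - 5 = -6)
J(F, u) = -½
(151*J(15, q(O, 0)))*24 = (151*(-½))*24 = -151/2*24 = -1812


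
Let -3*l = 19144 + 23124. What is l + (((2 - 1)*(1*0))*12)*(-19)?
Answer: -42268/3 ≈ -14089.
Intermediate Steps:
l = -42268/3 (l = -(19144 + 23124)/3 = -1/3*42268 = -42268/3 ≈ -14089.)
l + (((2 - 1)*(1*0))*12)*(-19) = -42268/3 + (((2 - 1)*(1*0))*12)*(-19) = -42268/3 + ((1*0)*12)*(-19) = -42268/3 + (0*12)*(-19) = -42268/3 + 0*(-19) = -42268/3 + 0 = -42268/3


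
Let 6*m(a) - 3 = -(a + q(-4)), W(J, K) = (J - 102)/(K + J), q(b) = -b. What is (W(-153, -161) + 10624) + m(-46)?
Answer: 1669273/157 ≈ 10632.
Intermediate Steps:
W(J, K) = (-102 + J)/(J + K)
m(a) = -⅙ - a/6 (m(a) = ½ + (-(a - 1*(-4)))/6 = ½ + (-(a + 4))/6 = ½ + (-(4 + a))/6 = ½ + (-4 - a)/6 = ½ + (-⅔ - a/6) = -⅙ - a/6)
(W(-153, -161) + 10624) + m(-46) = ((-102 - 153)/(-153 - 161) + 10624) + (-⅙ - ⅙*(-46)) = (-255/(-314) + 10624) + (-⅙ + 23/3) = (-1/314*(-255) + 10624) + 15/2 = (255/314 + 10624) + 15/2 = 3336191/314 + 15/2 = 1669273/157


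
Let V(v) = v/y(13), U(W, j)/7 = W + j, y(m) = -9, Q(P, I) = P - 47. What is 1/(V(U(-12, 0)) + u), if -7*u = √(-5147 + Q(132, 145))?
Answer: 2058/41987 + 63*I*√5062/83974 ≈ 0.049015 + 0.053377*I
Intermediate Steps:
Q(P, I) = -47 + P
U(W, j) = 7*W + 7*j (U(W, j) = 7*(W + j) = 7*W + 7*j)
V(v) = -v/9 (V(v) = v/(-9) = v*(-⅑) = -v/9)
u = -I*√5062/7 (u = -√(-5147 + (-47 + 132))/7 = -√(-5147 + 85)/7 = -I*√5062/7 ≈ -10.164*I)
1/(V(U(-12, 0)) + u) = 1/(-(7*(-12) + 7*0)/9 - I*√5062/7) = 1/(-(-84 + 0)/9 - I*√5062/7) = 1/(-⅑*(-84) - I*√5062/7) = 1/(28/3 - I*√5062/7)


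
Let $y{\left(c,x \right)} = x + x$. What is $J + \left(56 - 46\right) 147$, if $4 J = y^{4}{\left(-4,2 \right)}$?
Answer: $1534$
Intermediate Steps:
$y{\left(c,x \right)} = 2 x$
$J = 64$ ($J = \frac{\left(2 \cdot 2\right)^{4}}{4} = \frac{4^{4}}{4} = \frac{1}{4} \cdot 256 = 64$)
$J + \left(56 - 46\right) 147 = 64 + \left(56 - 46\right) 147 = 64 + 10 \cdot 147 = 64 + 1470 = 1534$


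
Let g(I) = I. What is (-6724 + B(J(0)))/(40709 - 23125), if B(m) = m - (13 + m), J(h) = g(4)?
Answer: -6737/17584 ≈ -0.38313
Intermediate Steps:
J(h) = 4
B(m) = -13 (B(m) = m + (-13 - m) = -13)
(-6724 + B(J(0)))/(40709 - 23125) = (-6724 - 13)/(40709 - 23125) = -6737/17584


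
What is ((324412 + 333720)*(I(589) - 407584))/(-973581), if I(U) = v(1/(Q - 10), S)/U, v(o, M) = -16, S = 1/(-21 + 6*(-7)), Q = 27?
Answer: 157995769578944/573439209 ≈ 2.7552e+5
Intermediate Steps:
S = -1/63 (S = 1/(-21 - 42) = 1/(-63) = -1/63 ≈ -0.015873)
I(U) = -16/U
((324412 + 333720)*(I(589) - 407584))/(-973581) = ((324412 + 333720)*(-16/589 - 407584))/(-973581) = (658132*(-16*1/589 - 407584))*(-1/973581) = (658132*(-16/589 - 407584))*(-1/973581) = (658132*(-240066992/589))*(-1/973581) = -157995769578944/589*(-1/973581) = 157995769578944/573439209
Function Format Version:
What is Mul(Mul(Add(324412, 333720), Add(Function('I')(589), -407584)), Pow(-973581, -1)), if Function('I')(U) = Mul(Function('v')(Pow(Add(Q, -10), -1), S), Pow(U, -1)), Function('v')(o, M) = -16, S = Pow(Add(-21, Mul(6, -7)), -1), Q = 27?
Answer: Rational(157995769578944, 573439209) ≈ 2.7552e+5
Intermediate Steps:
S = Rational(-1, 63) (S = Pow(Add(-21, -42), -1) = Pow(-63, -1) = Rational(-1, 63) ≈ -0.015873)
Function('I')(U) = Mul(-16, Pow(U, -1))
Mul(Mul(Add(324412, 333720), Add(Function('I')(589), -407584)), Pow(-973581, -1)) = Mul(Mul(Add(324412, 333720), Add(Mul(-16, Pow(589, -1)), -407584)), Pow(-973581, -1)) = Mul(Mul(658132, Add(Mul(-16, Rational(1, 589)), -407584)), Rational(-1, 973581)) = Mul(Mul(658132, Add(Rational(-16, 589), -407584)), Rational(-1, 973581)) = Mul(Mul(658132, Rational(-240066992, 589)), Rational(-1, 973581)) = Mul(Rational(-157995769578944, 589), Rational(-1, 973581)) = Rational(157995769578944, 573439209)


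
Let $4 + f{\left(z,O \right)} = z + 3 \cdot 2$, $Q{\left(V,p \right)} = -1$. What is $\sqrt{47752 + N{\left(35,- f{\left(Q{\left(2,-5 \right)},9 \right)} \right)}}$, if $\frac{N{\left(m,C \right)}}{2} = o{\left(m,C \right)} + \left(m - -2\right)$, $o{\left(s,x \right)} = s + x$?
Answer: $\sqrt{47894} \approx 218.85$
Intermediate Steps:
$f{\left(z,O \right)} = 2 + z$ ($f{\left(z,O \right)} = -4 + \left(z + 3 \cdot 2\right) = -4 + \left(z + 6\right) = -4 + \left(6 + z\right) = 2 + z$)
$N{\left(m,C \right)} = 4 + 2 C + 4 m$ ($N{\left(m,C \right)} = 2 \left(\left(m + C\right) + \left(m - -2\right)\right) = 2 \left(\left(C + m\right) + \left(m + 2\right)\right) = 2 \left(\left(C + m\right) + \left(2 + m\right)\right) = 2 \left(2 + C + 2 m\right) = 4 + 2 C + 4 m$)
$\sqrt{47752 + N{\left(35,- f{\left(Q{\left(2,-5 \right)},9 \right)} \right)}} = \sqrt{47752 + \left(4 + 2 \left(- (2 - 1)\right) + 4 \cdot 35\right)} = \sqrt{47752 + \left(4 + 2 \left(\left(-1\right) 1\right) + 140\right)} = \sqrt{47752 + \left(4 + 2 \left(-1\right) + 140\right)} = \sqrt{47752 + \left(4 - 2 + 140\right)} = \sqrt{47752 + 142} = \sqrt{47894}$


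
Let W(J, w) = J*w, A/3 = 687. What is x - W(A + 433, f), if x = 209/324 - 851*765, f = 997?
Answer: -1016560483/324 ≈ -3.1375e+6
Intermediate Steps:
A = 2061 (A = 3*687 = 2061)
x = -210928651/324 (x = 209*(1/324) - 651015 = 209/324 - 651015 = -210928651/324 ≈ -6.5101e+5)
x - W(A + 433, f) = -210928651/324 - (2061 + 433)*997 = -210928651/324 - 2494*997 = -210928651/324 - 1*2486518 = -210928651/324 - 2486518 = -1016560483/324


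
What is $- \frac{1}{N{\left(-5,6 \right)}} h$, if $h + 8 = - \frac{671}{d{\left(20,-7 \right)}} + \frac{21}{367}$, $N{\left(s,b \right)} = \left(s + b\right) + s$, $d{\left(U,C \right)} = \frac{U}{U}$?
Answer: $- \frac{62293}{367} \approx -169.74$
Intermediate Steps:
$d{\left(U,C \right)} = 1$
$N{\left(s,b \right)} = b + 2 s$ ($N{\left(s,b \right)} = \left(b + s\right) + s = b + 2 s$)
$h = - \frac{249172}{367}$ ($h = -8 + \left(- \frac{671}{1} + \frac{21}{367}\right) = -8 + \left(\left(-671\right) 1 + 21 \cdot \frac{1}{367}\right) = -8 + \left(-671 + \frac{21}{367}\right) = -8 - \frac{246236}{367} = - \frac{249172}{367} \approx -678.94$)
$- \frac{1}{N{\left(-5,6 \right)}} h = - \frac{1}{6 + 2 \left(-5\right)} \left(- \frac{249172}{367}\right) = - \frac{1}{6 - 10} \left(- \frac{249172}{367}\right) = - \frac{1}{-4} \left(- \frac{249172}{367}\right) = \left(-1\right) \left(- \frac{1}{4}\right) \left(- \frac{249172}{367}\right) = \frac{1}{4} \left(- \frac{249172}{367}\right) = - \frac{62293}{367}$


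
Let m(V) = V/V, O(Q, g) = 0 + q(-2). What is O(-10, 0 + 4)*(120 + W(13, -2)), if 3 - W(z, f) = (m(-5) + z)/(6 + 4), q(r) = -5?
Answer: -608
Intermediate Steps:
O(Q, g) = -5 (O(Q, g) = 0 - 5 = -5)
m(V) = 1
W(z, f) = 29/10 - z/10 (W(z, f) = 3 - (1 + z)/(6 + 4) = 3 - (1 + z)/10 = 3 - (⅒ + z/10) = 3 + (-⅒ - z/10) = 29/10 - z/10)
O(-10, 0 + 4)*(120 + W(13, -2)) = -5*(120 + (29/10 - ⅒*13)) = -5*(120 + (29/10 - 13/10)) = -5*(120 + 8/5) = -5*608/5 = -608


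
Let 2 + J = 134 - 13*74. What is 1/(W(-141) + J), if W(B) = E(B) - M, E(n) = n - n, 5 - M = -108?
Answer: -1/943 ≈ -0.0010604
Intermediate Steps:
M = 113 (M = 5 - 1*(-108) = 5 + 108 = 113)
E(n) = 0
J = -830 (J = -2 + (134 - 13*74) = -2 + (134 - 962) = -2 - 828 = -830)
W(B) = -113 (W(B) = 0 - 1*113 = 0 - 113 = -113)
1/(W(-141) + J) = 1/(-113 - 830) = 1/(-943) = -1/943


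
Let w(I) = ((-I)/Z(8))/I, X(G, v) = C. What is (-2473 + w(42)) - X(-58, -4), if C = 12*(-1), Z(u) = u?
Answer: -19689/8 ≈ -2461.1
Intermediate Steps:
C = -12
X(G, v) = -12
w(I) = -⅛ (w(I) = (-I/8)/I = -⅛)
(-2473 + w(42)) - X(-58, -4) = (-2473 - ⅛) - 1*(-12) = -19785/8 + 12 = -19689/8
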